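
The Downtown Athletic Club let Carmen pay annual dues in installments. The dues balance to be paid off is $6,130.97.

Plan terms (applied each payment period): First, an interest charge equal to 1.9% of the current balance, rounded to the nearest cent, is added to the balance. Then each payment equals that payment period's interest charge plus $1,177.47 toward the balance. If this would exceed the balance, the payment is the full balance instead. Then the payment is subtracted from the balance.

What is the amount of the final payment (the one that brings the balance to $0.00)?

Payment period 1: $6,130.97 +$116.49 interest = $6,247.46; pay $1,293.96 → $4,953.50
Payment period 2: $4,953.50 +$94.12 interest = $5,047.62; pay $1,271.59 → $3,776.03
Payment period 3: $3,776.03 +$71.74 interest = $3,847.77; pay $1,249.21 → $2,598.56
Payment period 4: $2,598.56 +$49.37 interest = $2,647.93; pay $1,226.84 → $1,421.09
Payment period 5: $1,421.09 +$27.00 interest = $1,448.09; pay $1,204.47 → $243.62
Payment period 6: $243.62 +$4.63 interest = $248.25; pay $248.25 → $0.00

$248.25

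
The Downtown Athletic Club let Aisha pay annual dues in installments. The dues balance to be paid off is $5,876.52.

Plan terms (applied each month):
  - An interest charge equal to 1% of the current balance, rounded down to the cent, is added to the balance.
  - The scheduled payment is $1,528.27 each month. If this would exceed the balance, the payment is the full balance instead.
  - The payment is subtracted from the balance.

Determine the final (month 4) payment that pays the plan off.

$1,437.99

Month 1: opening $5,876.52; interest $58.76 → $5,935.28; payment $1,528.27; balance $4,407.01
Month 2: opening $4,407.01; interest $44.07 → $4,451.08; payment $1,528.27; balance $2,922.81
Month 3: opening $2,922.81; interest $29.22 → $2,952.03; payment $1,528.27; balance $1,423.76
Month 4: opening $1,423.76; interest $14.23 → $1,437.99; payment $1,437.99; balance $0.00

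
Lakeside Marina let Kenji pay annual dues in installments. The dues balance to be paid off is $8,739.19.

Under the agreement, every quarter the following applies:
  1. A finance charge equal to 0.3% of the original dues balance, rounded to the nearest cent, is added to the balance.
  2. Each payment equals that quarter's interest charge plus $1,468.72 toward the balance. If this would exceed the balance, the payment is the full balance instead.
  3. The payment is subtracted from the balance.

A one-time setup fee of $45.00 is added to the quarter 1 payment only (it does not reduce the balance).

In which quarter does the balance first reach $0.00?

# | Opening | Interest | Payment | Fee | End bal
1 | $8,739.19 | $26.22 | $1,494.94 | $45.00 | $7,270.47
2 | $7,270.47 | $26.22 | $1,494.94 | — | $5,801.75
3 | $5,801.75 | $26.22 | $1,494.94 | — | $4,333.03
4 | $4,333.03 | $26.22 | $1,494.94 | — | $2,864.31
5 | $2,864.31 | $26.22 | $1,494.94 | — | $1,395.59
6 | $1,395.59 | $26.22 | $1,421.81 | — | $0.00
Balance reaches $0.00 in quarter 6.

6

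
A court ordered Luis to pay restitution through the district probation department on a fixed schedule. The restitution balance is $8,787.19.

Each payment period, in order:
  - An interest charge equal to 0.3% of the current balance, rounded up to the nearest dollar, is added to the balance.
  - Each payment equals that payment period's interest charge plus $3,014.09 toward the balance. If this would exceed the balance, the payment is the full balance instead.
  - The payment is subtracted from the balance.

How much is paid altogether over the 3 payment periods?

$8,841.19

Payment period 1: $8,787.19 +$27.00 interest = $8,814.19; pay $3,041.09 → $5,773.10
Payment period 2: $5,773.10 +$18.00 interest = $5,791.10; pay $3,032.09 → $2,759.01
Payment period 3: $2,759.01 +$9.00 interest = $2,768.01; pay $2,768.01 → $0.00
Total paid: $8,841.19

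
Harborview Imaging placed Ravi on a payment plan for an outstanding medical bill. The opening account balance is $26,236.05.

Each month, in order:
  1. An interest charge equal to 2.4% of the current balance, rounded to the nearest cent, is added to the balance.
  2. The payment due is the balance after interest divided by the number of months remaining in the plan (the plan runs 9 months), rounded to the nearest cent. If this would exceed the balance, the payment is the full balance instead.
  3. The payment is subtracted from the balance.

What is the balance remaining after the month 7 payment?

$6,883.12

Month 1: $26,236.05 +$629.67 interest = $26,865.72; pay $2,985.08 → $23,880.64
Month 2: $23,880.64 +$573.14 interest = $24,453.78; pay $3,056.72 → $21,397.06
Month 3: $21,397.06 +$513.53 interest = $21,910.59; pay $3,130.08 → $18,780.51
Month 4: $18,780.51 +$450.73 interest = $19,231.24; pay $3,205.21 → $16,026.03
Month 5: $16,026.03 +$384.62 interest = $16,410.65; pay $3,282.13 → $13,128.52
Month 6: $13,128.52 +$315.08 interest = $13,443.60; pay $3,360.90 → $10,082.70
Month 7: $10,082.70 +$241.98 interest = $10,324.68; pay $3,441.56 → $6,883.12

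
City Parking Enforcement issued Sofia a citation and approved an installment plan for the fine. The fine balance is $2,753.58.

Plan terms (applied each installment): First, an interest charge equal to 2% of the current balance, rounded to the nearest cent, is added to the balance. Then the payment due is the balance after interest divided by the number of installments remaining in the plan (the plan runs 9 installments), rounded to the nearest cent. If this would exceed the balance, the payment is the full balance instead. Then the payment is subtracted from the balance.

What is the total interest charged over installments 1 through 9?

Installment 1: opening $2,753.58; interest $55.07 → $2,808.65; payment $312.07; balance $2,496.58
Installment 2: opening $2,496.58; interest $49.93 → $2,546.51; payment $318.31; balance $2,228.20
Installment 3: opening $2,228.20; interest $44.56 → $2,272.76; payment $324.68; balance $1,948.08
Installment 4: opening $1,948.08; interest $38.96 → $1,987.04; payment $331.17; balance $1,655.87
Installment 5: opening $1,655.87; interest $33.12 → $1,688.99; payment $337.80; balance $1,351.19
Installment 6: opening $1,351.19; interest $27.02 → $1,378.21; payment $344.55; balance $1,033.66
Installment 7: opening $1,033.66; interest $20.67 → $1,054.33; payment $351.44; balance $702.89
Installment 8: opening $702.89; interest $14.06 → $716.95; payment $358.48; balance $358.47
Installment 9: opening $358.47; interest $7.17 → $365.64; payment $365.64; balance $0.00
Total interest: $55.07 + $49.93 + $44.56 + $38.96 + $33.12 + $27.02 + $20.67 + $14.06 + $7.17 = $290.56

$290.56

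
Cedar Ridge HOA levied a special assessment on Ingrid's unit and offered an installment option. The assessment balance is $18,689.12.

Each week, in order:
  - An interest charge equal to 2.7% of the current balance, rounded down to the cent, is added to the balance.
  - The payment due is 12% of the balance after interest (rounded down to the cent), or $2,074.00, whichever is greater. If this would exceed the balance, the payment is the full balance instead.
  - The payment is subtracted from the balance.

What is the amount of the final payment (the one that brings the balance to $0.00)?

Week 1: $18,689.12 +$504.60 interest = $19,193.72; pay $2,303.24 → $16,890.48
Week 2: $16,890.48 +$456.04 interest = $17,346.52; pay $2,081.58 → $15,264.94
Week 3: $15,264.94 +$412.15 interest = $15,677.09; pay $2,074.00 → $13,603.09
Week 4: $13,603.09 +$367.28 interest = $13,970.37; pay $2,074.00 → $11,896.37
Week 5: $11,896.37 +$321.20 interest = $12,217.57; pay $2,074.00 → $10,143.57
Week 6: $10,143.57 +$273.87 interest = $10,417.44; pay $2,074.00 → $8,343.44
Week 7: $8,343.44 +$225.27 interest = $8,568.71; pay $2,074.00 → $6,494.71
Week 8: $6,494.71 +$175.35 interest = $6,670.06; pay $2,074.00 → $4,596.06
Week 9: $4,596.06 +$124.09 interest = $4,720.15; pay $2,074.00 → $2,646.15
Week 10: $2,646.15 +$71.44 interest = $2,717.59; pay $2,074.00 → $643.59
Week 11: $643.59 +$17.37 interest = $660.96; pay $660.96 → $0.00

$660.96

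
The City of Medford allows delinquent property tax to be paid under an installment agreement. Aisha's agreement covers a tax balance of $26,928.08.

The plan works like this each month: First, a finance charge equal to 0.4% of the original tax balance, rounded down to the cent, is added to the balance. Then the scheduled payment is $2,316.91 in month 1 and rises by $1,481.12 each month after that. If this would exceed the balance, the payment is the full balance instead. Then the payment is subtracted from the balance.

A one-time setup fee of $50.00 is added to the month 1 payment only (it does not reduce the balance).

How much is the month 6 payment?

$1,178.59

# | Opening | Interest | Payment | Fee | End bal
1 | $26,928.08 | $107.71 | $2,316.91 | $50.00 | $24,718.88
2 | $24,718.88 | $107.71 | $3,798.03 | — | $21,028.56
3 | $21,028.56 | $107.71 | $5,279.15 | — | $15,857.12
4 | $15,857.12 | $107.71 | $6,760.27 | — | $9,204.56
5 | $9,204.56 | $107.71 | $8,241.39 | — | $1,070.88
6 | $1,070.88 | $107.71 | $1,178.59 | — | $0.00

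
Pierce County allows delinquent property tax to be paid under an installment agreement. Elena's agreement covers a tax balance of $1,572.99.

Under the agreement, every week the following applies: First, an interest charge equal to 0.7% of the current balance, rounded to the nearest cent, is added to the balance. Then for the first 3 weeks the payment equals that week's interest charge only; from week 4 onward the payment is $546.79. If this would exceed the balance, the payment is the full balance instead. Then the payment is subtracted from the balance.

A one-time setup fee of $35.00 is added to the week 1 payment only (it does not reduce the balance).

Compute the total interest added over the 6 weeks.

Week 1: opening $1,572.99; interest $11.01 → $1,584.00; payment $11.01 (+ $35.00 fee); balance $1,572.99
Week 2: opening $1,572.99; interest $11.01 → $1,584.00; payment $11.01; balance $1,572.99
Week 3: opening $1,572.99; interest $11.01 → $1,584.00; payment $11.01; balance $1,572.99
Week 4: opening $1,572.99; interest $11.01 → $1,584.00; payment $546.79; balance $1,037.21
Week 5: opening $1,037.21; interest $7.26 → $1,044.47; payment $546.79; balance $497.68
Week 6: opening $497.68; interest $3.48 → $501.16; payment $501.16; balance $0.00
Total interest: $11.01 + $11.01 + $11.01 + $11.01 + $7.26 + $3.48 = $54.78

$54.78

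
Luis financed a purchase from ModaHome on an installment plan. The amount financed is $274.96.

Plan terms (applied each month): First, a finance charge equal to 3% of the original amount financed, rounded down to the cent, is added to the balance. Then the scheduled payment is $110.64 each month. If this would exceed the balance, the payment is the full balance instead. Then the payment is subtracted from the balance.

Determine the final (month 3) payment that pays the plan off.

Month 1: $274.96 +$8.24 interest = $283.20; pay $110.64 → $172.56
Month 2: $172.56 +$8.24 interest = $180.80; pay $110.64 → $70.16
Month 3: $70.16 +$8.24 interest = $78.40; pay $78.40 → $0.00

$78.40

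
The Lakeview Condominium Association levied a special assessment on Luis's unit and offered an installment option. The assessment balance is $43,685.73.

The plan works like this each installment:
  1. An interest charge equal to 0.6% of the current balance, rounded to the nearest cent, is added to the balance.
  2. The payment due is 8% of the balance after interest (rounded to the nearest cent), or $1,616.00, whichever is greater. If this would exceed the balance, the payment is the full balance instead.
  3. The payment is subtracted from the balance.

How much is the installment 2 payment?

Installment 1: $43,685.73 +$262.11 interest = $43,947.84; pay $3,515.83 → $40,432.01
Installment 2: $40,432.01 +$242.59 interest = $40,674.60; pay $3,253.97 → $37,420.63

$3,253.97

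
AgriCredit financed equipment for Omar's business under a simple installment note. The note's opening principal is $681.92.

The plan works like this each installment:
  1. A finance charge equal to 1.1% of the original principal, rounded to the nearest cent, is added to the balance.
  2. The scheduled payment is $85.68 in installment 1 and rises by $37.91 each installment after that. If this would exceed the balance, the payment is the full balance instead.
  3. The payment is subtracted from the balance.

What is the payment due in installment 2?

$123.59

Installment 1: $681.92 +$7.50 interest = $689.42; pay $85.68 → $603.74
Installment 2: $603.74 +$7.50 interest = $611.24; pay $123.59 → $487.65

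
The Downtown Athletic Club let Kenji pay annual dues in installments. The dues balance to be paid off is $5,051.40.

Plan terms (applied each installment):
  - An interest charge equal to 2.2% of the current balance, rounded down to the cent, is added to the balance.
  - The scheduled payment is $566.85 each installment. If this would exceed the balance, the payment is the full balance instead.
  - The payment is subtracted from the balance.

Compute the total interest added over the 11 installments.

Installment 1: opening $5,051.40; interest $111.13 → $5,162.53; payment $566.85; balance $4,595.68
Installment 2: opening $4,595.68; interest $101.10 → $4,696.78; payment $566.85; balance $4,129.93
Installment 3: opening $4,129.93; interest $90.85 → $4,220.78; payment $566.85; balance $3,653.93
Installment 4: opening $3,653.93; interest $80.38 → $3,734.31; payment $566.85; balance $3,167.46
Installment 5: opening $3,167.46; interest $69.68 → $3,237.14; payment $566.85; balance $2,670.29
Installment 6: opening $2,670.29; interest $58.74 → $2,729.03; payment $566.85; balance $2,162.18
Installment 7: opening $2,162.18; interest $47.56 → $2,209.74; payment $566.85; balance $1,642.89
Installment 8: opening $1,642.89; interest $36.14 → $1,679.03; payment $566.85; balance $1,112.18
Installment 9: opening $1,112.18; interest $24.46 → $1,136.64; payment $566.85; balance $569.79
Installment 10: opening $569.79; interest $12.53 → $582.32; payment $566.85; balance $15.47
Installment 11: opening $15.47; interest $0.34 → $15.81; payment $15.81; balance $0.00
Total interest: $111.13 + $101.10 + $90.85 + $80.38 + $69.68 + $58.74 + $47.56 + $36.14 + $24.46 + $12.53 + $0.34 = $632.91

$632.91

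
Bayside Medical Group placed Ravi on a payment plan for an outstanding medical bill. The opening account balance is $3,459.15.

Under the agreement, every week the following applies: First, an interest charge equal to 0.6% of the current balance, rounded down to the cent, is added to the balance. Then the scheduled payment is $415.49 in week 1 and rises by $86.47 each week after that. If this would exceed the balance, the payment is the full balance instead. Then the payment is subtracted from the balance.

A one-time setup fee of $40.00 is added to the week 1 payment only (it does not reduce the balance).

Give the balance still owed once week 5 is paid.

Week 1: opening $3,459.15; interest $20.75 → $3,479.90; payment $415.49 (+ $40.00 fee); balance $3,064.41
Week 2: opening $3,064.41; interest $18.38 → $3,082.79; payment $501.96; balance $2,580.83
Week 3: opening $2,580.83; interest $15.48 → $2,596.31; payment $588.43; balance $2,007.88
Week 4: opening $2,007.88; interest $12.04 → $2,019.92; payment $674.90; balance $1,345.02
Week 5: opening $1,345.02; interest $8.07 → $1,353.09; payment $761.37; balance $591.72

$591.72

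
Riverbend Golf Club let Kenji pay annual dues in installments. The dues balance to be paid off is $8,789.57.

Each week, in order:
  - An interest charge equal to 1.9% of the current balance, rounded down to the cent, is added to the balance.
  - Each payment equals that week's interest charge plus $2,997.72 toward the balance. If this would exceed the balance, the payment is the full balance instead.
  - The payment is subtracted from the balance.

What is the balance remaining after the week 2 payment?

Week 1: opening $8,789.57; interest $167.00 → $8,956.57; payment $3,164.72; balance $5,791.85
Week 2: opening $5,791.85; interest $110.04 → $5,901.89; payment $3,107.76; balance $2,794.13

$2,794.13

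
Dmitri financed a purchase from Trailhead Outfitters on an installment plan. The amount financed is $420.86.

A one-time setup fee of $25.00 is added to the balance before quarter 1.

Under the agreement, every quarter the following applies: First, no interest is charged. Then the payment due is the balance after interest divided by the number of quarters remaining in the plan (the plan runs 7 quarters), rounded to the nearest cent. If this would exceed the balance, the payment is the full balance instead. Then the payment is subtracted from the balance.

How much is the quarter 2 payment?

$63.70

Quarter 1: $445.86 − $63.69 → $382.17
Quarter 2: $382.17 − $63.70 → $318.47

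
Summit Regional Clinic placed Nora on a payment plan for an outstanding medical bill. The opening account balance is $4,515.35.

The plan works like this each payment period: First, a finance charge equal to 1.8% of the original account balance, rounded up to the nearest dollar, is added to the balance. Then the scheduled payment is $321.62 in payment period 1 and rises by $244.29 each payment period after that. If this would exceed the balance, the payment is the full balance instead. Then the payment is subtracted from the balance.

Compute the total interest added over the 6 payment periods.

$492.00

Payment period 1: opening $4,515.35; interest $82.00 → $4,597.35; payment $321.62; balance $4,275.73
Payment period 2: opening $4,275.73; interest $82.00 → $4,357.73; payment $565.91; balance $3,791.82
Payment period 3: opening $3,791.82; interest $82.00 → $3,873.82; payment $810.20; balance $3,063.62
Payment period 4: opening $3,063.62; interest $82.00 → $3,145.62; payment $1,054.49; balance $2,091.13
Payment period 5: opening $2,091.13; interest $82.00 → $2,173.13; payment $1,298.78; balance $874.35
Payment period 6: opening $874.35; interest $82.00 → $956.35; payment $956.35; balance $0.00
Total interest: $82.00 + $82.00 + $82.00 + $82.00 + $82.00 + $82.00 = $492.00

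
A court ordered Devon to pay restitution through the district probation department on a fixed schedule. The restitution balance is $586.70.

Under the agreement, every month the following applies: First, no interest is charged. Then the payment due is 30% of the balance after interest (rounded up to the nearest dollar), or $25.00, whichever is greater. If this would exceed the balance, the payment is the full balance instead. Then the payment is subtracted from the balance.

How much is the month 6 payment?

$30.00

Month 1: opening $586.70; payment $177.00; balance $409.70
Month 2: opening $409.70; payment $123.00; balance $286.70
Month 3: opening $286.70; payment $87.00; balance $199.70
Month 4: opening $199.70; payment $60.00; balance $139.70
Month 5: opening $139.70; payment $42.00; balance $97.70
Month 6: opening $97.70; payment $30.00; balance $67.70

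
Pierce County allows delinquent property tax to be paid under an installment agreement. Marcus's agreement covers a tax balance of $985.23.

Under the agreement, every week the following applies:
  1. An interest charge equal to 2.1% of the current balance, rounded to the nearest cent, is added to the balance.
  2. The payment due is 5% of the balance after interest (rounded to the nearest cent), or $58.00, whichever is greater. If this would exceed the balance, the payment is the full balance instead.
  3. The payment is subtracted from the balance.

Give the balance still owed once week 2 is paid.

$909.83

Week 1: $985.23 +$20.69 interest = $1,005.92; pay $58.00 → $947.92
Week 2: $947.92 +$19.91 interest = $967.83; pay $58.00 → $909.83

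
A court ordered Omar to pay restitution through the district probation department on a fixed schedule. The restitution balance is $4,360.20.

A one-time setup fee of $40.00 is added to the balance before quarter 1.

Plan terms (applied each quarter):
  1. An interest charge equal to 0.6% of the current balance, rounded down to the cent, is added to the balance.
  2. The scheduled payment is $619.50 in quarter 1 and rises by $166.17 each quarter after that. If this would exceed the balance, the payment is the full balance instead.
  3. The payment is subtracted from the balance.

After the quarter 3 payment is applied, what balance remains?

$2,110.69

Quarter 1: $4,400.20 +$26.40 interest = $4,426.60; pay $619.50 → $3,807.10
Quarter 2: $3,807.10 +$22.84 interest = $3,829.94; pay $785.67 → $3,044.27
Quarter 3: $3,044.27 +$18.26 interest = $3,062.53; pay $951.84 → $2,110.69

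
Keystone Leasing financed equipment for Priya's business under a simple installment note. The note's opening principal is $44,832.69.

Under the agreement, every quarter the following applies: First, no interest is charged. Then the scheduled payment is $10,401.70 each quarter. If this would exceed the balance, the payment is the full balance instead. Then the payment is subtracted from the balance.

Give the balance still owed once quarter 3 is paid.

$13,627.59

Quarter 1: opening $44,832.69; payment $10,401.70; balance $34,430.99
Quarter 2: opening $34,430.99; payment $10,401.70; balance $24,029.29
Quarter 3: opening $24,029.29; payment $10,401.70; balance $13,627.59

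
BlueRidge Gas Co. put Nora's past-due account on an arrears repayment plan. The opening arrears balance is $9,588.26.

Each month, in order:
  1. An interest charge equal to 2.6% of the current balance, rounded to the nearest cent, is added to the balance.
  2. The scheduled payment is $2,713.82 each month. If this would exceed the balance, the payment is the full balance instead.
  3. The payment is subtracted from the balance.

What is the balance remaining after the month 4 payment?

$0.00

Month 1: $9,588.26 +$249.29 interest = $9,837.55; pay $2,713.82 → $7,123.73
Month 2: $7,123.73 +$185.22 interest = $7,308.95; pay $2,713.82 → $4,595.13
Month 3: $4,595.13 +$119.47 interest = $4,714.60; pay $2,713.82 → $2,000.78
Month 4: $2,000.78 +$52.02 interest = $2,052.80; pay $2,052.80 → $0.00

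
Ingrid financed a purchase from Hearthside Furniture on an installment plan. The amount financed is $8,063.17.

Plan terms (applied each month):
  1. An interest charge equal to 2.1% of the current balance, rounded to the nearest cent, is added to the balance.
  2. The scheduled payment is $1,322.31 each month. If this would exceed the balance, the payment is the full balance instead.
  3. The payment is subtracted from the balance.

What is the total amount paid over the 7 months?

$8,721.81

Month 1: $8,063.17 +$169.33 interest = $8,232.50; pay $1,322.31 → $6,910.19
Month 2: $6,910.19 +$145.11 interest = $7,055.30; pay $1,322.31 → $5,732.99
Month 3: $5,732.99 +$120.39 interest = $5,853.38; pay $1,322.31 → $4,531.07
Month 4: $4,531.07 +$95.15 interest = $4,626.22; pay $1,322.31 → $3,303.91
Month 5: $3,303.91 +$69.38 interest = $3,373.29; pay $1,322.31 → $2,050.98
Month 6: $2,050.98 +$43.07 interest = $2,094.05; pay $1,322.31 → $771.74
Month 7: $771.74 +$16.21 interest = $787.95; pay $787.95 → $0.00
Total paid: $8,721.81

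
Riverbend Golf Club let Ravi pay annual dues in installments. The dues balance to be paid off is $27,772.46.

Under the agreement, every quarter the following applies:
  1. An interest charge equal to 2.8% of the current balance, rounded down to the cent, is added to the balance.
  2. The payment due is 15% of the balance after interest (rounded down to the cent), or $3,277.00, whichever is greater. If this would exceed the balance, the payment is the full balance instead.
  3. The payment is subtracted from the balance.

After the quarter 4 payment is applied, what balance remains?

Quarter 1: opening $27,772.46; interest $777.62 → $28,550.08; payment $4,282.51; balance $24,267.57
Quarter 2: opening $24,267.57; interest $679.49 → $24,947.06; payment $3,742.05; balance $21,205.01
Quarter 3: opening $21,205.01; interest $593.74 → $21,798.75; payment $3,277.00; balance $18,521.75
Quarter 4: opening $18,521.75; interest $518.60 → $19,040.35; payment $3,277.00; balance $15,763.35

$15,763.35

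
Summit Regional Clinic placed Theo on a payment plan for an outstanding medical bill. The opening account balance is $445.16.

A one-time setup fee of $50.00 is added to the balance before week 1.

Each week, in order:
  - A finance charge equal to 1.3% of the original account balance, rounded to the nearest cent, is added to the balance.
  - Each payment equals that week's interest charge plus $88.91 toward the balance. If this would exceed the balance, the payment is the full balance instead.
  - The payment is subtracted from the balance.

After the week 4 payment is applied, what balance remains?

$139.52

Week 1: opening $495.16; interest $5.79 → $500.95; payment $94.70; balance $406.25
Week 2: opening $406.25; interest $5.79 → $412.04; payment $94.70; balance $317.34
Week 3: opening $317.34; interest $5.79 → $323.13; payment $94.70; balance $228.43
Week 4: opening $228.43; interest $5.79 → $234.22; payment $94.70; balance $139.52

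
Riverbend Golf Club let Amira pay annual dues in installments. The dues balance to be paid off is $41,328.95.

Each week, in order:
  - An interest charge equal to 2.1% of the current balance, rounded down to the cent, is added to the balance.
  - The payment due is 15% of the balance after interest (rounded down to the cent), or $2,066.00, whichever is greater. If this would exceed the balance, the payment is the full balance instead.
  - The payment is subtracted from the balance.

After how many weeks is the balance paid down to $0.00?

Week 1: $41,328.95 +$867.90 interest = $42,196.85; pay $6,329.52 → $35,867.33
Week 2: $35,867.33 +$753.21 interest = $36,620.54; pay $5,493.08 → $31,127.46
Week 3: $31,127.46 +$653.67 interest = $31,781.13; pay $4,767.16 → $27,013.97
Week 4: $27,013.97 +$567.29 interest = $27,581.26; pay $4,137.18 → $23,444.08
Week 5: $23,444.08 +$492.32 interest = $23,936.40; pay $3,590.46 → $20,345.94
Week 6: $20,345.94 +$427.26 interest = $20,773.20; pay $3,115.98 → $17,657.22
Week 7: $17,657.22 +$370.80 interest = $18,028.02; pay $2,704.20 → $15,323.82
Week 8: $15,323.82 +$321.80 interest = $15,645.62; pay $2,346.84 → $13,298.78
Week 9: $13,298.78 +$279.27 interest = $13,578.05; pay $2,066.00 → $11,512.05
Week 10: $11,512.05 +$241.75 interest = $11,753.80; pay $2,066.00 → $9,687.80
Week 11: $9,687.80 +$203.44 interest = $9,891.24; pay $2,066.00 → $7,825.24
Week 12: $7,825.24 +$164.33 interest = $7,989.57; pay $2,066.00 → $5,923.57
Week 13: $5,923.57 +$124.39 interest = $6,047.96; pay $2,066.00 → $3,981.96
Week 14: $3,981.96 +$83.62 interest = $4,065.58; pay $2,066.00 → $1,999.58
Week 15: $1,999.58 +$41.99 interest = $2,041.57; pay $2,041.57 → $0.00
Balance reaches $0.00 in week 15.

15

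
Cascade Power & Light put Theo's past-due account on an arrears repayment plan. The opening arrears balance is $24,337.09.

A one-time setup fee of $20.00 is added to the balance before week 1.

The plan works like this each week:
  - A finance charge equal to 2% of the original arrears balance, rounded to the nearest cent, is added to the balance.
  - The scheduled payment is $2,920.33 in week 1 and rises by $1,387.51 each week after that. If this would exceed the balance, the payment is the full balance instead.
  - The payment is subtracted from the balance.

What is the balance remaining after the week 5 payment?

$0.00

Week 1: opening $24,357.09; interest $486.74 → $24,843.83; payment $2,920.33; balance $21,923.50
Week 2: opening $21,923.50; interest $486.74 → $22,410.24; payment $4,307.84; balance $18,102.40
Week 3: opening $18,102.40; interest $486.74 → $18,589.14; payment $5,695.35; balance $12,893.79
Week 4: opening $12,893.79; interest $486.74 → $13,380.53; payment $7,082.86; balance $6,297.67
Week 5: opening $6,297.67; interest $486.74 → $6,784.41; payment $6,784.41; balance $0.00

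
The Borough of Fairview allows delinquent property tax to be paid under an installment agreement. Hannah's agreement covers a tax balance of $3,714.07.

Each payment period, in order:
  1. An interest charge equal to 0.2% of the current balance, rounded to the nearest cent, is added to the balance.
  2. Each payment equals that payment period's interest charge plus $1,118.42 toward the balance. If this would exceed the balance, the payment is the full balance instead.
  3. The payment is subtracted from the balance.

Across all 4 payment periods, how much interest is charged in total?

Payment period 1: opening $3,714.07; interest $7.43 → $3,721.50; payment $1,125.85; balance $2,595.65
Payment period 2: opening $2,595.65; interest $5.19 → $2,600.84; payment $1,123.61; balance $1,477.23
Payment period 3: opening $1,477.23; interest $2.95 → $1,480.18; payment $1,121.37; balance $358.81
Payment period 4: opening $358.81; interest $0.72 → $359.53; payment $359.53; balance $0.00
Total interest: $7.43 + $5.19 + $2.95 + $0.72 = $16.29

$16.29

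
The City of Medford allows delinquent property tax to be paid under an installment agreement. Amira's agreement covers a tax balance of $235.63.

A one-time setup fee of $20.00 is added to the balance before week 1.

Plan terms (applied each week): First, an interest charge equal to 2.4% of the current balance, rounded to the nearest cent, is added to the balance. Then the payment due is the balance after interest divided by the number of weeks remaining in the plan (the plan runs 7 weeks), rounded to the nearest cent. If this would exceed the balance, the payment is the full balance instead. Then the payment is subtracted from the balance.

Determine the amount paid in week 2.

$38.29

Week 1: opening $255.63; interest $6.14 → $261.77; payment $37.40; balance $224.37
Week 2: opening $224.37; interest $5.38 → $229.75; payment $38.29; balance $191.46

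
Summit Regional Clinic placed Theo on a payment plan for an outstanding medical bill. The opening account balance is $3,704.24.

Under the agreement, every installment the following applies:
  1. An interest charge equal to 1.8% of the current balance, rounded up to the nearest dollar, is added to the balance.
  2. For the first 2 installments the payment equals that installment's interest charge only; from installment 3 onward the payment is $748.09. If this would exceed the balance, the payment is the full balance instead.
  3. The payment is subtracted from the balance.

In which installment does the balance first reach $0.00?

8

Installment 1: $3,704.24 +$67.00 interest = $3,771.24; pay $67.00 → $3,704.24
Installment 2: $3,704.24 +$67.00 interest = $3,771.24; pay $67.00 → $3,704.24
Installment 3: $3,704.24 +$67.00 interest = $3,771.24; pay $748.09 → $3,023.15
Installment 4: $3,023.15 +$55.00 interest = $3,078.15; pay $748.09 → $2,330.06
Installment 5: $2,330.06 +$42.00 interest = $2,372.06; pay $748.09 → $1,623.97
Installment 6: $1,623.97 +$30.00 interest = $1,653.97; pay $748.09 → $905.88
Installment 7: $905.88 +$17.00 interest = $922.88; pay $748.09 → $174.79
Installment 8: $174.79 +$4.00 interest = $178.79; pay $178.79 → $0.00
Balance reaches $0.00 in installment 8.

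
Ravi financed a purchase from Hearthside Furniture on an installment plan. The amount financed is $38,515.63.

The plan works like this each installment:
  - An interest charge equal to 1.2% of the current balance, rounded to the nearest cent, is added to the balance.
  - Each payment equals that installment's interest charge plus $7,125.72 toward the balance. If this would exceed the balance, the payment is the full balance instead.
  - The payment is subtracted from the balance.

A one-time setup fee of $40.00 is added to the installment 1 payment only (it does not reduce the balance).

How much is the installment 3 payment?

Installment 1: $38,515.63 +$462.19 interest = $38,977.82; pay $7,587.91 (+ $40.00 fee) → $31,389.91
Installment 2: $31,389.91 +$376.68 interest = $31,766.59; pay $7,502.40 → $24,264.19
Installment 3: $24,264.19 +$291.17 interest = $24,555.36; pay $7,416.89 → $17,138.47

$7,416.89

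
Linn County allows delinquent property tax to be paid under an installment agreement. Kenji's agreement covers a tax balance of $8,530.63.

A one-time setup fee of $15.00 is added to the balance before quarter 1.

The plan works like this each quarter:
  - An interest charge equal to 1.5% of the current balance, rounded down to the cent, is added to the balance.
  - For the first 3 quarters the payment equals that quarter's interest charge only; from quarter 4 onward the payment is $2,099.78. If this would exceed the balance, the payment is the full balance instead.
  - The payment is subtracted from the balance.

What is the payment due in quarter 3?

$128.18

Quarter 1: opening $8,545.63; interest $128.18 → $8,673.81; payment $128.18; balance $8,545.63
Quarter 2: opening $8,545.63; interest $128.18 → $8,673.81; payment $128.18; balance $8,545.63
Quarter 3: opening $8,545.63; interest $128.18 → $8,673.81; payment $128.18; balance $8,545.63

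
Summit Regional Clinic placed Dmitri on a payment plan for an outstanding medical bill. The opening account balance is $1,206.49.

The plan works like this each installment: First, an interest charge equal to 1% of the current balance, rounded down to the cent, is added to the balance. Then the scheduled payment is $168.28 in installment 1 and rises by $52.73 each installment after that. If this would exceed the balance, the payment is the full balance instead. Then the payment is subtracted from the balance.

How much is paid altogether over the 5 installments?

# | Opening | Interest | Payment | End bal
1 | $1,206.49 | $12.06 | $168.28 | $1,050.27
2 | $1,050.27 | $10.50 | $221.01 | $839.76
3 | $839.76 | $8.39 | $273.74 | $574.41
4 | $574.41 | $5.74 | $326.47 | $253.68
5 | $253.68 | $2.53 | $256.21 | $0.00
Total paid: $1,245.71

$1,245.71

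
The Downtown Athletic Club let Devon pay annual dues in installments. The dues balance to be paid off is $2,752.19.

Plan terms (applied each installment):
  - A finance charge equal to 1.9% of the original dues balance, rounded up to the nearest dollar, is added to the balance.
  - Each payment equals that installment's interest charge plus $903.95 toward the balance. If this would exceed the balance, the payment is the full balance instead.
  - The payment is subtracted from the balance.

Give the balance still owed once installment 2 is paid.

$944.29

Installment 1: opening $2,752.19; interest $53.00 → $2,805.19; payment $956.95; balance $1,848.24
Installment 2: opening $1,848.24; interest $53.00 → $1,901.24; payment $956.95; balance $944.29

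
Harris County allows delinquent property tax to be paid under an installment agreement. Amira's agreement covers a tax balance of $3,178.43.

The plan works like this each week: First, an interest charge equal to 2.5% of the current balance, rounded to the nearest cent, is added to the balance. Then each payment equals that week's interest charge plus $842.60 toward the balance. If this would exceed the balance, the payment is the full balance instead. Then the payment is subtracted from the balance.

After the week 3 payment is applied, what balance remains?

$650.63

# | Opening | Interest | Payment | End bal
1 | $3,178.43 | $79.46 | $922.06 | $2,335.83
2 | $2,335.83 | $58.40 | $901.00 | $1,493.23
3 | $1,493.23 | $37.33 | $879.93 | $650.63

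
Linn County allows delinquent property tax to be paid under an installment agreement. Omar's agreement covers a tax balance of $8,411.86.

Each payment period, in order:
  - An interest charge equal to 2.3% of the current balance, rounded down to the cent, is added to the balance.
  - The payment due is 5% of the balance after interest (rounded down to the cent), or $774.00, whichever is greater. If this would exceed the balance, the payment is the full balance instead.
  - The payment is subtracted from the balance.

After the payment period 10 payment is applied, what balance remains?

Payment period 1: opening $8,411.86; interest $193.47 → $8,605.33; payment $774.00; balance $7,831.33
Payment period 2: opening $7,831.33; interest $180.12 → $8,011.45; payment $774.00; balance $7,237.45
Payment period 3: opening $7,237.45; interest $166.46 → $7,403.91; payment $774.00; balance $6,629.91
Payment period 4: opening $6,629.91; interest $152.48 → $6,782.39; payment $774.00; balance $6,008.39
Payment period 5: opening $6,008.39; interest $138.19 → $6,146.58; payment $774.00; balance $5,372.58
Payment period 6: opening $5,372.58; interest $123.56 → $5,496.14; payment $774.00; balance $4,722.14
Payment period 7: opening $4,722.14; interest $108.60 → $4,830.74; payment $774.00; balance $4,056.74
Payment period 8: opening $4,056.74; interest $93.30 → $4,150.04; payment $774.00; balance $3,376.04
Payment period 9: opening $3,376.04; interest $77.64 → $3,453.68; payment $774.00; balance $2,679.68
Payment period 10: opening $2,679.68; interest $61.63 → $2,741.31; payment $774.00; balance $1,967.31

$1,967.31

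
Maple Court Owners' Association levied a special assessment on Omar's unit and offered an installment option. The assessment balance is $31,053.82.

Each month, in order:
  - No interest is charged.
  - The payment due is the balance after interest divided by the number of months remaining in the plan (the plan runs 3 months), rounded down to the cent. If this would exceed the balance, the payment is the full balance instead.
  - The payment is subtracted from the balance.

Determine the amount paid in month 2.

# | Opening | Payment | End bal
1 | $31,053.82 | $10,351.27 | $20,702.55
2 | $20,702.55 | $10,351.27 | $10,351.28

$10,351.27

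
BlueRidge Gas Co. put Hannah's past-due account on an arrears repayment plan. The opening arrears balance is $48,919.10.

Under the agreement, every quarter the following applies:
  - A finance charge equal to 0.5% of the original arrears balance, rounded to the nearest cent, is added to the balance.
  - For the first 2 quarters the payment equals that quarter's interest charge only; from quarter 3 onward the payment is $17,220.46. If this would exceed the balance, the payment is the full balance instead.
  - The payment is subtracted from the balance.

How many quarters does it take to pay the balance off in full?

5

Quarter 1: $48,919.10 +$244.60 interest = $49,163.70; pay $244.60 → $48,919.10
Quarter 2: $48,919.10 +$244.60 interest = $49,163.70; pay $244.60 → $48,919.10
Quarter 3: $48,919.10 +$244.60 interest = $49,163.70; pay $17,220.46 → $31,943.24
Quarter 4: $31,943.24 +$244.60 interest = $32,187.84; pay $17,220.46 → $14,967.38
Quarter 5: $14,967.38 +$244.60 interest = $15,211.98; pay $15,211.98 → $0.00
Balance reaches $0.00 in quarter 5.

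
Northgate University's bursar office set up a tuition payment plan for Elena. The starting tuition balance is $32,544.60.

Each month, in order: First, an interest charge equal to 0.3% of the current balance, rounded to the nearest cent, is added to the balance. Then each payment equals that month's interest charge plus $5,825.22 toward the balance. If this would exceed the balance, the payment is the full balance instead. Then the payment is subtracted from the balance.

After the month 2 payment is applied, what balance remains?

Month 1: opening $32,544.60; interest $97.63 → $32,642.23; payment $5,922.85; balance $26,719.38
Month 2: opening $26,719.38; interest $80.16 → $26,799.54; payment $5,905.38; balance $20,894.16

$20,894.16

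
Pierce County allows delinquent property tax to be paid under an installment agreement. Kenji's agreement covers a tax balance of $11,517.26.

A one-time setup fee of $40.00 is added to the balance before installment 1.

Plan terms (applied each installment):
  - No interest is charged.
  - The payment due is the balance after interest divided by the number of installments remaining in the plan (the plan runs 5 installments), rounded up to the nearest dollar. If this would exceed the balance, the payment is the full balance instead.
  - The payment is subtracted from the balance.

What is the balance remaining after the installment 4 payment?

# | Opening | Payment | End bal
1 | $11,557.26 | $2,312.00 | $9,245.26
2 | $9,245.26 | $2,312.00 | $6,933.26
3 | $6,933.26 | $2,312.00 | $4,621.26
4 | $4,621.26 | $2,311.00 | $2,310.26

$2,310.26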